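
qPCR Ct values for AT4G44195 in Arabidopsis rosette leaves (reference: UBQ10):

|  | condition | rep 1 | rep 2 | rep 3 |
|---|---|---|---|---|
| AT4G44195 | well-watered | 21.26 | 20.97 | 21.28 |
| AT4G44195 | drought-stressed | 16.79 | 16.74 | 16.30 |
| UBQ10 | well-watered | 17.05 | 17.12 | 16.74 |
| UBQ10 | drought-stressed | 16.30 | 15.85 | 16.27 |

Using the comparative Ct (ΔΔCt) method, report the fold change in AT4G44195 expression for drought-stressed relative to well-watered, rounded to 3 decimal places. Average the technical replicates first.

13.269

Mean Ct: AT4G44195 well-watered 21.170; AT4G44195 drought-stressed 16.610; UBQ10 well-watered 16.970; UBQ10 drought-stressed 16.140
ΔCt(well-watered) = 21.170 − 16.970 = 4.200
ΔCt(drought-stressed) = 16.610 − 16.140 = 0.470
ΔΔCt = 0.470 − 4.200 = -3.730
Fold change = 2^(−(-3.730)) = 2^3.730 = 13.2691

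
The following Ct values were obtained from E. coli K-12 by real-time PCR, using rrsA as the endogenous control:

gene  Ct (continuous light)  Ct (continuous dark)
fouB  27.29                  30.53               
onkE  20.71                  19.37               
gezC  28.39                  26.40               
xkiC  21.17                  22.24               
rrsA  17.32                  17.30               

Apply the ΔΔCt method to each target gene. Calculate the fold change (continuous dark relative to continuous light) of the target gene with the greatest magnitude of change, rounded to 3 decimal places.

0.104

fouB: ΔΔCt = (30.53−17.30) − (27.29−17.32) = 13.23 − 9.97 = 3.26; fold change = 2^-3.26 = 0.104
onkE: ΔΔCt = (19.37−17.30) − (20.71−17.32) = 2.07 − 3.39 = -1.32; fold change = 2^1.32 = 2.497
gezC: ΔΔCt = (26.40−17.30) − (28.39−17.32) = 9.10 − 11.07 = -1.97; fold change = 2^1.97 = 3.918
xkiC: ΔΔCt = (22.24−17.30) − (21.17−17.32) = 4.94 − 3.85 = 1.09; fold change = 2^-1.09 = 0.470
fouB has the largest |ΔΔCt| = 3.26.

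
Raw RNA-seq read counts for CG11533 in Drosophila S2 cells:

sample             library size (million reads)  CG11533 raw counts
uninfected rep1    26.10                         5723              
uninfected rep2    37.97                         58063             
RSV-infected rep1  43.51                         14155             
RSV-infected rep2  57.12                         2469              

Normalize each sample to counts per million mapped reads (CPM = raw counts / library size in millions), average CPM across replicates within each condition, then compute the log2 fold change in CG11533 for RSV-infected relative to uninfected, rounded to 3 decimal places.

CPM(uninfected rep1) = 5723 / 26.10 = 219.2720
CPM(uninfected rep2) = 58063 / 37.97 = 1529.1809
CPM(RSV-infected rep1) = 14155 / 43.51 = 325.3275
CPM(RSV-infected rep2) = 2469 / 57.12 = 43.2248
mean CPM(uninfected) = 874.2265; mean CPM(RSV-infected) = 184.2762
Fold change = 184.2762 / 874.2265 = 0.21079
log2(0.21079) = -2.2461

-2.246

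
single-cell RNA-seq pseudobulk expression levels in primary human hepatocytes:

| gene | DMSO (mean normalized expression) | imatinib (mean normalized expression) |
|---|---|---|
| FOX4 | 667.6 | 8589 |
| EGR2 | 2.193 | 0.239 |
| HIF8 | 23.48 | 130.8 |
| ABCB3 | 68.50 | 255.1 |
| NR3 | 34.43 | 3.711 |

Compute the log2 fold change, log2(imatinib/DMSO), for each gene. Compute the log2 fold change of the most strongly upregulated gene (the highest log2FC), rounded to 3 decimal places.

3.685

log2(8589/667.6) = 3.685  (FOX4)
log2(0.239/2.193) = -3.198  (EGR2)
log2(130.8/23.48) = 2.478  (HIF8)
log2(255.1/68.50) = 1.897  (ABCB3)
log2(3.711/34.43) = -3.214  (NR3)
FOX4 is most strongly upregulated.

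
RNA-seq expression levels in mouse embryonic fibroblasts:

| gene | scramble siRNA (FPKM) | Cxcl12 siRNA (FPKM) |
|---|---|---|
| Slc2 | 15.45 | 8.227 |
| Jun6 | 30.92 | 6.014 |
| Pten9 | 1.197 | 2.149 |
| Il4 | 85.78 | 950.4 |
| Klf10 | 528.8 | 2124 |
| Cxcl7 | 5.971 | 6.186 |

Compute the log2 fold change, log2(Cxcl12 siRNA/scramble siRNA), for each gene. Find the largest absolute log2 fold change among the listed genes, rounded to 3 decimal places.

log2(8.227/15.45) = -0.909  (Slc2)
log2(6.014/30.92) = -2.362  (Jun6)
log2(2.149/1.197) = 0.844  (Pten9)
log2(950.4/85.78) = 3.470  (Il4)
log2(2124/528.8) = 2.006  (Klf10)
log2(6.186/5.971) = 0.051  (Cxcl7)
The largest magnitude belongs to Il4.

3.470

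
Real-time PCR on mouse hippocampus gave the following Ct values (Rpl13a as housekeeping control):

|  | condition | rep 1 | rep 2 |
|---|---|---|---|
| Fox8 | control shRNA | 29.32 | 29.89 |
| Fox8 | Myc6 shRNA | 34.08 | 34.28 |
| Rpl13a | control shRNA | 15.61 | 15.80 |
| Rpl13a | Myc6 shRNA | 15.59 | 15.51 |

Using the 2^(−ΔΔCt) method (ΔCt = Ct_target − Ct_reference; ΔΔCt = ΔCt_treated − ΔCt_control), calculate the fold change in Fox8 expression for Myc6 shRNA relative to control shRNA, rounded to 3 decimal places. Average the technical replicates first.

0.038

Mean Ct: Fox8 control shRNA 29.605; Fox8 Myc6 shRNA 34.180; Rpl13a control shRNA 15.705; Rpl13a Myc6 shRNA 15.550
ΔCt(control shRNA) = 29.605 − 15.705 = 13.900
ΔCt(Myc6 shRNA) = 34.180 − 15.550 = 18.630
ΔΔCt = 18.630 − 13.900 = 4.730
Fold change = 2^(−4.730) = 0.0377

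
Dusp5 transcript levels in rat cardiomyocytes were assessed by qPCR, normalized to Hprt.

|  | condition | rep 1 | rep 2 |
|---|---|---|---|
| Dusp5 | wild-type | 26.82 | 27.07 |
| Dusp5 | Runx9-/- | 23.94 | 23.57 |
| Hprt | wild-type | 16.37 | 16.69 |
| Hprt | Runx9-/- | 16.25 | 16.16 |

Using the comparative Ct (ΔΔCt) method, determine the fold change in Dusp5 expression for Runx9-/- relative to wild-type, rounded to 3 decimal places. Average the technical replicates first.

7.285

Mean Ct: Dusp5 wild-type 26.945; Dusp5 Runx9-/- 23.755; Hprt wild-type 16.530; Hprt Runx9-/- 16.205
ΔCt(wild-type) = 26.945 − 16.530 = 10.415
ΔCt(Runx9-/-) = 23.755 − 16.205 = 7.550
ΔΔCt = 7.550 − 10.415 = -2.865
Fold change = 2^(−(-2.865)) = 2^2.865 = 7.2854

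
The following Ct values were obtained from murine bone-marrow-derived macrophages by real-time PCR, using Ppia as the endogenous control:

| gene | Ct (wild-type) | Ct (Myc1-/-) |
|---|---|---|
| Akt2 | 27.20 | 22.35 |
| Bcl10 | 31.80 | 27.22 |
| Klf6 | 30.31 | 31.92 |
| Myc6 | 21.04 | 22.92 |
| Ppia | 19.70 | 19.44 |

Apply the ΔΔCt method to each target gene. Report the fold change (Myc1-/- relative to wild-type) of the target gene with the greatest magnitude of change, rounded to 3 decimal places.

24.084

Akt2: ΔΔCt = (22.35−19.44) − (27.20−19.70) = 2.91 − 7.50 = -4.59; fold change = 2^4.59 = 24.084
Bcl10: ΔΔCt = (27.22−19.44) − (31.80−19.70) = 7.78 − 12.10 = -4.32; fold change = 2^4.32 = 19.973
Klf6: ΔΔCt = (31.92−19.44) − (30.31−19.70) = 12.48 − 10.61 = 1.87; fold change = 2^-1.87 = 0.274
Myc6: ΔΔCt = (22.92−19.44) − (21.04−19.70) = 3.48 − 1.34 = 2.14; fold change = 2^-2.14 = 0.227
Akt2 has the largest |ΔΔCt| = 4.59.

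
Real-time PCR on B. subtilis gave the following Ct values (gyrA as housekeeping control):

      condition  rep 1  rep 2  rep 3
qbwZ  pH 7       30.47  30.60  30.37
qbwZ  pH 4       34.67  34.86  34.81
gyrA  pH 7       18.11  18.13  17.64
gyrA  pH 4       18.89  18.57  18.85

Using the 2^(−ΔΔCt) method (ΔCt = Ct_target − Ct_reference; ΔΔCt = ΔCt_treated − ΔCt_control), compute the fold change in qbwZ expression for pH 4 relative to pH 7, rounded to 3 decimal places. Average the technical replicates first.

Mean Ct: qbwZ pH 7 30.480; qbwZ pH 4 34.780; gyrA pH 7 17.960; gyrA pH 4 18.770
ΔCt(pH 7) = 30.480 − 17.960 = 12.520
ΔCt(pH 4) = 34.780 − 18.770 = 16.010
ΔΔCt = 16.010 − 12.520 = 3.490
Fold change = 2^(−3.490) = 0.0890

0.089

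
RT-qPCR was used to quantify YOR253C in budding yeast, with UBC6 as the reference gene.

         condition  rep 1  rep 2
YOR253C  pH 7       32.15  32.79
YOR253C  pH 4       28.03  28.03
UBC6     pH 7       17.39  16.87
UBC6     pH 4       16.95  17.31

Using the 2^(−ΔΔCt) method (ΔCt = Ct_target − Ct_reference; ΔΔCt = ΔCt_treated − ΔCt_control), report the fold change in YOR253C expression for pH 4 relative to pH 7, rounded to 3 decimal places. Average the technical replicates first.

21.706

Mean Ct: YOR253C pH 7 32.470; YOR253C pH 4 28.030; UBC6 pH 7 17.130; UBC6 pH 4 17.130
ΔCt(pH 7) = 32.470 − 17.130 = 15.340
ΔCt(pH 4) = 28.030 − 17.130 = 10.900
ΔΔCt = 10.900 − 15.340 = -4.440
Fold change = 2^(−(-4.440)) = 2^4.440 = 21.7057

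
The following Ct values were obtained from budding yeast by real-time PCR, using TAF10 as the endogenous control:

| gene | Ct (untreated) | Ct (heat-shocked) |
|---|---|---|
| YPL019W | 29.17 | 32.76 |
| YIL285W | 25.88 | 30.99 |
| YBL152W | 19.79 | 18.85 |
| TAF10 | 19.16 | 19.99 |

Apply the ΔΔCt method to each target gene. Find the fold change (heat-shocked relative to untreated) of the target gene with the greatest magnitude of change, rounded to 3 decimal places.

0.051

YPL019W: ΔΔCt = (32.76−19.99) − (29.17−19.16) = 12.77 − 10.01 = 2.76; fold change = 2^-2.76 = 0.148
YIL285W: ΔΔCt = (30.99−19.99) − (25.88−19.16) = 11.00 − 6.72 = 4.28; fold change = 2^-4.28 = 0.051
YBL152W: ΔΔCt = (18.85−19.99) − (19.79−19.16) = -1.14 − 0.63 = -1.77; fold change = 2^1.77 = 3.411
YIL285W has the largest |ΔΔCt| = 4.28.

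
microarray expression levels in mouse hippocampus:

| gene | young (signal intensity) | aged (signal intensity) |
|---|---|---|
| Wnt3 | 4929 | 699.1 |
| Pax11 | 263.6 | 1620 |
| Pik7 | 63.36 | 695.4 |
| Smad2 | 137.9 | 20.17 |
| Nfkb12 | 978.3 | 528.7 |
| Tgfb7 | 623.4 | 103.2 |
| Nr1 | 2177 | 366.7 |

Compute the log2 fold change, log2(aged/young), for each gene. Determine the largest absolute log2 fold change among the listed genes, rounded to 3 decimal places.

3.456

log2(699.1/4929) = -2.818  (Wnt3)
log2(1620/263.6) = 2.620  (Pax11)
log2(695.4/63.36) = 3.456  (Pik7)
log2(20.17/137.9) = -2.773  (Smad2)
log2(528.7/978.3) = -0.888  (Nfkb12)
log2(103.2/623.4) = -2.595  (Tgfb7)
log2(366.7/2177) = -2.570  (Nr1)
The largest magnitude belongs to Pik7.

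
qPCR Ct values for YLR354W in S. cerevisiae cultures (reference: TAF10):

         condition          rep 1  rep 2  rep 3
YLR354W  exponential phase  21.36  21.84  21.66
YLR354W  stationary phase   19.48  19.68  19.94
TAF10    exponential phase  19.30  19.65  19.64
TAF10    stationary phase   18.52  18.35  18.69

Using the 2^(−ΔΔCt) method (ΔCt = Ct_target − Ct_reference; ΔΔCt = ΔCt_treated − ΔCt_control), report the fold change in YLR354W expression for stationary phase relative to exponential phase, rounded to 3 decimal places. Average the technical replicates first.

1.879

Mean Ct: YLR354W exponential phase 21.620; YLR354W stationary phase 19.700; TAF10 exponential phase 19.530; TAF10 stationary phase 18.520
ΔCt(exponential phase) = 21.620 − 19.530 = 2.090
ΔCt(stationary phase) = 19.700 − 18.520 = 1.180
ΔΔCt = 1.180 − 2.090 = -0.910
Fold change = 2^(−(-0.910)) = 2^0.910 = 1.8790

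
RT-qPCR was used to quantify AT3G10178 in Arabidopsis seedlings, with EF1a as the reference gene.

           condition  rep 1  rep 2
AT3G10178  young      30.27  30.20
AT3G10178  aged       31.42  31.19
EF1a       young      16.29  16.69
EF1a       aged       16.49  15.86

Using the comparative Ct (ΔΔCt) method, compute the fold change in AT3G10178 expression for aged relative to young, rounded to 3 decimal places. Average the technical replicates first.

0.383

Mean Ct: AT3G10178 young 30.235; AT3G10178 aged 31.305; EF1a young 16.490; EF1a aged 16.175
ΔCt(young) = 30.235 − 16.490 = 13.745
ΔCt(aged) = 31.305 − 16.175 = 15.130
ΔΔCt = 15.130 − 13.745 = 1.385
Fold change = 2^(−1.385) = 0.3829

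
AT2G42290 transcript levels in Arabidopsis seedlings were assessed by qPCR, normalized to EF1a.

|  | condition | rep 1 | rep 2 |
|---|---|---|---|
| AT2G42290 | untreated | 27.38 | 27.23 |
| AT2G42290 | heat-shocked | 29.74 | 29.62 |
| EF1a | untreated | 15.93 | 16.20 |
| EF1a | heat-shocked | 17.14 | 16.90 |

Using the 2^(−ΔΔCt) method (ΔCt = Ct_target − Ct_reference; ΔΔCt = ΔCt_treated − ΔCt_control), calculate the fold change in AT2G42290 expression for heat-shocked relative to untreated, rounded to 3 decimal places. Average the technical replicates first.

0.374

Mean Ct: AT2G42290 untreated 27.305; AT2G42290 heat-shocked 29.680; EF1a untreated 16.065; EF1a heat-shocked 17.020
ΔCt(untreated) = 27.305 − 16.065 = 11.240
ΔCt(heat-shocked) = 29.680 − 17.020 = 12.660
ΔΔCt = 12.660 − 11.240 = 1.420
Fold change = 2^(−1.420) = 0.3737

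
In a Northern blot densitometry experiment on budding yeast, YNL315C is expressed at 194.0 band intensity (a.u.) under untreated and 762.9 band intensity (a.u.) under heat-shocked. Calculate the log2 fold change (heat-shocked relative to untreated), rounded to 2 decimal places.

Fold change = 762.9 / 194.0 = 3.9325
log2(3.9325) = 1.975

1.98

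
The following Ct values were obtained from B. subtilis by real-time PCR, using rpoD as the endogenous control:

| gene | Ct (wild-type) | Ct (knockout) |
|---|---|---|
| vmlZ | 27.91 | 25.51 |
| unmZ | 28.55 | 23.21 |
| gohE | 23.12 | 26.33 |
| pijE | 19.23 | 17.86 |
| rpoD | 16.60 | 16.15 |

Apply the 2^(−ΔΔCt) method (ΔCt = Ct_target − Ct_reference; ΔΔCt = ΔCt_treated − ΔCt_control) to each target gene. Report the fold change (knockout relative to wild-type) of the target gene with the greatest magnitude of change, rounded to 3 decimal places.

vmlZ: ΔΔCt = (25.51−16.15) − (27.91−16.60) = 9.36 − 11.31 = -1.95; fold change = 2^1.95 = 3.864
unmZ: ΔΔCt = (23.21−16.15) − (28.55−16.60) = 7.06 − 11.95 = -4.89; fold change = 2^4.89 = 29.651
gohE: ΔΔCt = (26.33−16.15) − (23.12−16.60) = 10.18 − 6.52 = 3.66; fold change = 2^-3.66 = 0.079
pijE: ΔΔCt = (17.86−16.15) − (19.23−16.60) = 1.71 − 2.63 = -0.92; fold change = 2^0.92 = 1.892
unmZ has the largest |ΔΔCt| = 4.89.

29.651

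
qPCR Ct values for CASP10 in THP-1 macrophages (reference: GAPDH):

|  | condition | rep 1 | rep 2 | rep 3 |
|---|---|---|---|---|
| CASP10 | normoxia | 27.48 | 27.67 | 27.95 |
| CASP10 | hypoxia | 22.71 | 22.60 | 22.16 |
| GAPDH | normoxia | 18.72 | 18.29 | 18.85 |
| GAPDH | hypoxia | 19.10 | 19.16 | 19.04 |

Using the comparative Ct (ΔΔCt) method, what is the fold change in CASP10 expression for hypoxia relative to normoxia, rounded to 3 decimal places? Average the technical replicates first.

Mean Ct: CASP10 normoxia 27.700; CASP10 hypoxia 22.490; GAPDH normoxia 18.620; GAPDH hypoxia 19.100
ΔCt(normoxia) = 27.700 − 18.620 = 9.080
ΔCt(hypoxia) = 22.490 − 19.100 = 3.390
ΔΔCt = 3.390 − 9.080 = -5.690
Fold change = 2^(−(-5.690)) = 2^5.690 = 51.6251

51.625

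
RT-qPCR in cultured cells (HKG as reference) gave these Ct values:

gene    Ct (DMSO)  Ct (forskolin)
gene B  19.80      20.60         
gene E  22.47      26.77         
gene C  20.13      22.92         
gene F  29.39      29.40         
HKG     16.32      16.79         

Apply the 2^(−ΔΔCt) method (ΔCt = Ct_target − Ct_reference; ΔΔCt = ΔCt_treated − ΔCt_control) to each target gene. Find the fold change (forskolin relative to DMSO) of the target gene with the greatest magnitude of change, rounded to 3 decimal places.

gene B: ΔΔCt = (20.60−16.79) − (19.80−16.32) = 3.81 − 3.48 = 0.33; fold change = 2^-0.33 = 0.796
gene E: ΔΔCt = (26.77−16.79) − (22.47−16.32) = 9.98 − 6.15 = 3.83; fold change = 2^-3.83 = 0.070
gene C: ΔΔCt = (22.92−16.79) − (20.13−16.32) = 6.13 − 3.81 = 2.32; fold change = 2^-2.32 = 0.200
gene F: ΔΔCt = (29.40−16.79) − (29.39−16.32) = 12.61 − 13.07 = -0.46; fold change = 2^0.46 = 1.376
gene E has the largest |ΔΔCt| = 3.83.

0.070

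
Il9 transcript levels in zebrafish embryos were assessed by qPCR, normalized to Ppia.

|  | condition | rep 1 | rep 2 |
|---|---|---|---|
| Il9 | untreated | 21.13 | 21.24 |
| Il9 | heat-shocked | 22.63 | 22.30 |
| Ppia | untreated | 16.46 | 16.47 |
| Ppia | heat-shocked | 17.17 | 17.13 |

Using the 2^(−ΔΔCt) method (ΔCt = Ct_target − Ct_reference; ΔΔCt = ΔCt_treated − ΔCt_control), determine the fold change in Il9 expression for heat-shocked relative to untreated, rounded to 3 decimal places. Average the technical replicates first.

0.662

Mean Ct: Il9 untreated 21.185; Il9 heat-shocked 22.465; Ppia untreated 16.465; Ppia heat-shocked 17.150
ΔCt(untreated) = 21.185 − 16.465 = 4.720
ΔCt(heat-shocked) = 22.465 − 17.150 = 5.315
ΔΔCt = 5.315 − 4.720 = 0.595
Fold change = 2^(−0.595) = 0.6620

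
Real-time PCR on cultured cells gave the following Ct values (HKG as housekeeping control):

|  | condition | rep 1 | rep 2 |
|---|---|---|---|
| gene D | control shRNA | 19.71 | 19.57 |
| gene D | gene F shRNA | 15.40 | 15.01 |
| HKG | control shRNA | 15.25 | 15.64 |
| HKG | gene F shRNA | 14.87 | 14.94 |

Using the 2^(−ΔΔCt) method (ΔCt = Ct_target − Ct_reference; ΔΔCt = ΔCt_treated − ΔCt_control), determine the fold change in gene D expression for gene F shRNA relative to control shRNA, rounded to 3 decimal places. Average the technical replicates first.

14.877

Mean Ct: gene D control shRNA 19.640; gene D gene F shRNA 15.205; HKG control shRNA 15.445; HKG gene F shRNA 14.905
ΔCt(control shRNA) = 19.640 − 15.445 = 4.195
ΔCt(gene F shRNA) = 15.205 − 14.905 = 0.300
ΔΔCt = 0.300 − 4.195 = -3.895
Fold change = 2^(−(-3.895)) = 2^3.895 = 14.8769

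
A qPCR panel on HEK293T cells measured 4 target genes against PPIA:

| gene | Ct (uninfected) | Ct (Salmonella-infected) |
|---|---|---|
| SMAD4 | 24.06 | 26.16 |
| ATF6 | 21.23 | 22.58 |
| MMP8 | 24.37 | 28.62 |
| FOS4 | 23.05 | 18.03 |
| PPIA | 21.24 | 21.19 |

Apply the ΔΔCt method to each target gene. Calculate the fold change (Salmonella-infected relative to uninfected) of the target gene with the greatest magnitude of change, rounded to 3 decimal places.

SMAD4: ΔΔCt = (26.16−21.19) − (24.06−21.24) = 4.97 − 2.82 = 2.15; fold change = 2^-2.15 = 0.225
ATF6: ΔΔCt = (22.58−21.19) − (21.23−21.24) = 1.39 − (-0.01) = 1.40; fold change = 2^-1.40 = 0.379
MMP8: ΔΔCt = (28.62−21.19) − (24.37−21.24) = 7.43 − 3.13 = 4.30; fold change = 2^-4.30 = 0.051
FOS4: ΔΔCt = (18.03−21.19) − (23.05−21.24) = -3.16 − 1.81 = -4.97; fold change = 2^4.97 = 31.341
FOS4 has the largest |ΔΔCt| = 4.97.

31.341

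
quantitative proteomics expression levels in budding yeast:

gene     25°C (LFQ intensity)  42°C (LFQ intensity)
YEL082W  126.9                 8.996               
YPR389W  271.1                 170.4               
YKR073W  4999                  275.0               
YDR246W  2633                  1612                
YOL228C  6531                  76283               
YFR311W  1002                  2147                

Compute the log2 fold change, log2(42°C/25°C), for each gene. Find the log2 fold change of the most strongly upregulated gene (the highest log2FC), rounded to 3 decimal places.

log2(8.996/126.9) = -3.818  (YEL082W)
log2(170.4/271.1) = -0.670  (YPR389W)
log2(275.0/4999) = -4.184  (YKR073W)
log2(1612/2633) = -0.708  (YDR246W)
log2(76283/6531) = 3.546  (YOL228C)
log2(2147/1002) = 1.099  (YFR311W)
YOL228C is most strongly upregulated.

3.546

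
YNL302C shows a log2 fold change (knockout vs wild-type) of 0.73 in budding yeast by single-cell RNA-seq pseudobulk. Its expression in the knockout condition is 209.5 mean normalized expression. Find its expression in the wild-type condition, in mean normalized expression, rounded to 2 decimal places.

126.31

Fold change = 2^(0.73) = 1.6586
wild-type expression = 209.5 / 1.6586 = 126.31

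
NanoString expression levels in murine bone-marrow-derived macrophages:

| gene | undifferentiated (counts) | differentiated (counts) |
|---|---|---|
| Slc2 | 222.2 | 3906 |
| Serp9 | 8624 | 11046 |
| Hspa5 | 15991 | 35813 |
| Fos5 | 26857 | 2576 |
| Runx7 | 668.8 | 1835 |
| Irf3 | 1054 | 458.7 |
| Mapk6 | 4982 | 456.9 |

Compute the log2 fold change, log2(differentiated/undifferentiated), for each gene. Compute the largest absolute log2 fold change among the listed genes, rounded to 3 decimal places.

log2(3906/222.2) = 4.136  (Slc2)
log2(11046/8624) = 0.357  (Serp9)
log2(35813/15991) = 1.163  (Hspa5)
log2(2576/26857) = -3.382  (Fos5)
log2(1835/668.8) = 1.456  (Runx7)
log2(458.7/1054) = -1.200  (Irf3)
log2(456.9/4982) = -3.447  (Mapk6)
The largest magnitude belongs to Slc2.

4.136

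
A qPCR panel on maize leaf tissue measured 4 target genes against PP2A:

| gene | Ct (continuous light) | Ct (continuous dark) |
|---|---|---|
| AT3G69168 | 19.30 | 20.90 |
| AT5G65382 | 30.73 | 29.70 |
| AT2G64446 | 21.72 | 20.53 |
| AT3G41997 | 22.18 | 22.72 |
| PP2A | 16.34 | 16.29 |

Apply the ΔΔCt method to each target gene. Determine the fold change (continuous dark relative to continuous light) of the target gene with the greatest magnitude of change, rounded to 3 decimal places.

0.319

AT3G69168: ΔΔCt = (20.90−16.29) − (19.30−16.34) = 4.61 − 2.96 = 1.65; fold change = 2^-1.65 = 0.319
AT5G65382: ΔΔCt = (29.70−16.29) − (30.73−16.34) = 13.41 − 14.39 = -0.98; fold change = 2^0.98 = 1.972
AT2G64446: ΔΔCt = (20.53−16.29) − (21.72−16.34) = 4.24 − 5.38 = -1.14; fold change = 2^1.14 = 2.204
AT3G41997: ΔΔCt = (22.72−16.29) − (22.18−16.34) = 6.43 − 5.84 = 0.59; fold change = 2^-0.59 = 0.664
AT3G69168 has the largest |ΔΔCt| = 1.65.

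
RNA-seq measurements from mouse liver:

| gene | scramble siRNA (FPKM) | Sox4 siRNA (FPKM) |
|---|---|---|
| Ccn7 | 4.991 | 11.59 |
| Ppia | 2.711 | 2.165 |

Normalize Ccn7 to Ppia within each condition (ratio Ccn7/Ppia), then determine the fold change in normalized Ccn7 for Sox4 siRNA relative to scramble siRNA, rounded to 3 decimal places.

Ccn7/Ppia (scramble siRNA) = 4.991 / 2.711 = 1.841
Ccn7/Ppia (Sox4 siRNA) = 11.59 / 2.165 = 5.3533
Fold change = 5.3533 / 1.841 = 2.9078

2.908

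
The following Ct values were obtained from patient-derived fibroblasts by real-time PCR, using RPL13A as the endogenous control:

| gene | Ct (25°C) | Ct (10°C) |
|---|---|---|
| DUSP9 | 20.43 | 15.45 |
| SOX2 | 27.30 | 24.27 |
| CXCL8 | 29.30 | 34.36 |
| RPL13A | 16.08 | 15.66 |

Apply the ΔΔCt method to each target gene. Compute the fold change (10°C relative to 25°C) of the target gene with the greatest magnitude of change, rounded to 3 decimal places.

0.022

DUSP9: ΔΔCt = (15.45−15.66) − (20.43−16.08) = -0.21 − 4.35 = -4.56; fold change = 2^4.56 = 23.588
SOX2: ΔΔCt = (24.27−15.66) − (27.30−16.08) = 8.61 − 11.22 = -2.61; fold change = 2^2.61 = 6.105
CXCL8: ΔΔCt = (34.36−15.66) − (29.30−16.08) = 18.70 − 13.22 = 5.48; fold change = 2^-5.48 = 0.022
CXCL8 has the largest |ΔΔCt| = 5.48.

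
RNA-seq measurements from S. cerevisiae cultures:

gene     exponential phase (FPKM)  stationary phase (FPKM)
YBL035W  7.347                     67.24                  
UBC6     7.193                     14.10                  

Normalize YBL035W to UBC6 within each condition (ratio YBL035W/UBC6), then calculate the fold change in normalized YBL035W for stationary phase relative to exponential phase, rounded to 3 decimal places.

4.669

YBL035W/UBC6 (exponential phase) = 7.347 / 7.193 = 1.0214
YBL035W/UBC6 (stationary phase) = 67.24 / 14.10 = 4.7688
Fold change = 4.7688 / 1.0214 = 4.6688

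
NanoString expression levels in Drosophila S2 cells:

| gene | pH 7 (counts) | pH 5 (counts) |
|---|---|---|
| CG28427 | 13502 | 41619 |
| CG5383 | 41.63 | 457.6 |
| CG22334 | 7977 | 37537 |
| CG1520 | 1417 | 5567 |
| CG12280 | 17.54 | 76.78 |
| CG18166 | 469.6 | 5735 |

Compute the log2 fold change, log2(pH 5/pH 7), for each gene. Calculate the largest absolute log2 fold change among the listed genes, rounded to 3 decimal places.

3.610

log2(41619/13502) = 1.624  (CG28427)
log2(457.6/41.63) = 3.458  (CG5383)
log2(37537/7977) = 2.234  (CG22334)
log2(5567/1417) = 1.974  (CG1520)
log2(76.78/17.54) = 2.130  (CG12280)
log2(5735/469.6) = 3.610  (CG18166)
The largest magnitude belongs to CG18166.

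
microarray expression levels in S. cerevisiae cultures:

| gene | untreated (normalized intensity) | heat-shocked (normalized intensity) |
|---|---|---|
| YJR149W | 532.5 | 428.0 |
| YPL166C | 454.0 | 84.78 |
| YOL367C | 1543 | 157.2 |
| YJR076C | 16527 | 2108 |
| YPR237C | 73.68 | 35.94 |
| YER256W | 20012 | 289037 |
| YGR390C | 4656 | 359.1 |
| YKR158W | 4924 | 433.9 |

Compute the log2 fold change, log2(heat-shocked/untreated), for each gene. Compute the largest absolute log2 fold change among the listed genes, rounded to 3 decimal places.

log2(428.0/532.5) = -0.315  (YJR149W)
log2(84.78/454.0) = -2.421  (YPL166C)
log2(157.2/1543) = -3.295  (YOL367C)
log2(2108/16527) = -2.971  (YJR076C)
log2(35.94/73.68) = -1.036  (YPR237C)
log2(289037/20012) = 3.852  (YER256W)
log2(359.1/4656) = -3.697  (YGR390C)
log2(433.9/4924) = -3.504  (YKR158W)
The largest magnitude belongs to YER256W.

3.852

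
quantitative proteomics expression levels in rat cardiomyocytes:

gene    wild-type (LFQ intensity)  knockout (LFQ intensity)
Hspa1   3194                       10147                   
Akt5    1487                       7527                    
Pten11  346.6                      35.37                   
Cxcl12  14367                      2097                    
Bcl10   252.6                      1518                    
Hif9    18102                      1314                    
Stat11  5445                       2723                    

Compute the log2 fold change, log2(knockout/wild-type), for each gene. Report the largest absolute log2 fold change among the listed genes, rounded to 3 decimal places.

3.784

log2(10147/3194) = 1.668  (Hspa1)
log2(7527/1487) = 2.340  (Akt5)
log2(35.37/346.6) = -3.293  (Pten11)
log2(2097/14367) = -2.776  (Cxcl12)
log2(1518/252.6) = 2.587  (Bcl10)
log2(1314/18102) = -3.784  (Hif9)
log2(2723/5445) = -1.000  (Stat11)
The largest magnitude belongs to Hif9.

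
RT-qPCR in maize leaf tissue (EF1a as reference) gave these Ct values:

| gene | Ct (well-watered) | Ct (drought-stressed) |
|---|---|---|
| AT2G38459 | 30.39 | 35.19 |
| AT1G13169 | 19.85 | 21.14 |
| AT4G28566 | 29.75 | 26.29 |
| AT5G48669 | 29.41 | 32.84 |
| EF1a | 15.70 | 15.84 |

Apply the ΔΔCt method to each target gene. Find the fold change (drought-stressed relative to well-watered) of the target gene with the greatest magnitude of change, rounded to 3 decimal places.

0.040

AT2G38459: ΔΔCt = (35.19−15.84) − (30.39−15.70) = 19.35 − 14.69 = 4.66; fold change = 2^-4.66 = 0.040
AT1G13169: ΔΔCt = (21.14−15.84) − (19.85−15.70) = 5.30 − 4.15 = 1.15; fold change = 2^-1.15 = 0.451
AT4G28566: ΔΔCt = (26.29−15.84) − (29.75−15.70) = 10.45 − 14.05 = -3.60; fold change = 2^3.60 = 12.126
AT5G48669: ΔΔCt = (32.84−15.84) − (29.41−15.70) = 17.00 − 13.71 = 3.29; fold change = 2^-3.29 = 0.102
AT2G38459 has the largest |ΔΔCt| = 4.66.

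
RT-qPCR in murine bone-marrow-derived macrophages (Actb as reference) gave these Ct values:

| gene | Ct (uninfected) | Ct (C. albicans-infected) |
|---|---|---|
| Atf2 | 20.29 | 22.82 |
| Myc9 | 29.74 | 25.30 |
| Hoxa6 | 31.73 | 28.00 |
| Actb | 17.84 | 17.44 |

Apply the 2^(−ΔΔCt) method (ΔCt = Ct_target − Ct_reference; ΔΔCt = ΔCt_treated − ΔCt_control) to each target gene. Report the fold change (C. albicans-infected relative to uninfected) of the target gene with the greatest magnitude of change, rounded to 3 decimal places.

Atf2: ΔΔCt = (22.82−17.44) − (20.29−17.84) = 5.38 − 2.45 = 2.93; fold change = 2^-2.93 = 0.131
Myc9: ΔΔCt = (25.30−17.44) − (29.74−17.84) = 7.86 − 11.90 = -4.04; fold change = 2^4.04 = 16.450
Hoxa6: ΔΔCt = (28.00−17.44) − (31.73−17.84) = 10.56 − 13.89 = -3.33; fold change = 2^3.33 = 10.056
Myc9 has the largest |ΔΔCt| = 4.04.

16.450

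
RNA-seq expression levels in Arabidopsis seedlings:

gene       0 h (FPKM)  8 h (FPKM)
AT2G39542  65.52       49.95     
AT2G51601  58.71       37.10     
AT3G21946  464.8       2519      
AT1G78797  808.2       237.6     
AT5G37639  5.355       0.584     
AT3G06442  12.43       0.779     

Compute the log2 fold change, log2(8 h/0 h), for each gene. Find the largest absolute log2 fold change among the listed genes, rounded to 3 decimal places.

3.996

log2(49.95/65.52) = -0.391  (AT2G39542)
log2(37.10/58.71) = -0.662  (AT2G51601)
log2(2519/464.8) = 2.438  (AT3G21946)
log2(237.6/808.2) = -1.766  (AT1G78797)
log2(0.584/5.355) = -3.197  (AT5G37639)
log2(0.779/12.43) = -3.996  (AT3G06442)
The largest magnitude belongs to AT3G06442.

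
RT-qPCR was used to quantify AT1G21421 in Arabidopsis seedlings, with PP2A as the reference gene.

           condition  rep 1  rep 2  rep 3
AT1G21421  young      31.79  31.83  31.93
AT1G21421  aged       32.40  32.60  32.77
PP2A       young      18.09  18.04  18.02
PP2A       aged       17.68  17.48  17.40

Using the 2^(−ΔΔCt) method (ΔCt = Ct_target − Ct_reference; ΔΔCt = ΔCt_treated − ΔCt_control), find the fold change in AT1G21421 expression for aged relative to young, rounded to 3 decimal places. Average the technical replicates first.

Mean Ct: AT1G21421 young 31.850; AT1G21421 aged 32.590; PP2A young 18.050; PP2A aged 17.520
ΔCt(young) = 31.850 − 18.050 = 13.800
ΔCt(aged) = 32.590 − 17.520 = 15.070
ΔΔCt = 15.070 − 13.800 = 1.270
Fold change = 2^(−1.270) = 0.4147

0.415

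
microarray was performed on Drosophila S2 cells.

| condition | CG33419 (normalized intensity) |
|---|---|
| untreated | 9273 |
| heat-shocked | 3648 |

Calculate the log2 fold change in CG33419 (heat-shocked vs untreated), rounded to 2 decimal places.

Fold change = 3648 / 9273 = 0.3934
log2(0.3934) = -1.346

-1.35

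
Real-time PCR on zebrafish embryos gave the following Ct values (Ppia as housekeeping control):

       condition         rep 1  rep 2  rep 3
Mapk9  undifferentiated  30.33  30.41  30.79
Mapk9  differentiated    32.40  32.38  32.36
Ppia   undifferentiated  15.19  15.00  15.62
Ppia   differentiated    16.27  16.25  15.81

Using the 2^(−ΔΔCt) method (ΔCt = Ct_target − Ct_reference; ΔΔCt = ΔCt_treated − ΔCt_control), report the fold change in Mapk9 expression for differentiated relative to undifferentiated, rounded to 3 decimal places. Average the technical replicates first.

0.490

Mean Ct: Mapk9 undifferentiated 30.510; Mapk9 differentiated 32.380; Ppia undifferentiated 15.270; Ppia differentiated 16.110
ΔCt(undifferentiated) = 30.510 − 15.270 = 15.240
ΔCt(differentiated) = 32.380 − 16.110 = 16.270
ΔΔCt = 16.270 − 15.240 = 1.030
Fold change = 2^(−1.030) = 0.4897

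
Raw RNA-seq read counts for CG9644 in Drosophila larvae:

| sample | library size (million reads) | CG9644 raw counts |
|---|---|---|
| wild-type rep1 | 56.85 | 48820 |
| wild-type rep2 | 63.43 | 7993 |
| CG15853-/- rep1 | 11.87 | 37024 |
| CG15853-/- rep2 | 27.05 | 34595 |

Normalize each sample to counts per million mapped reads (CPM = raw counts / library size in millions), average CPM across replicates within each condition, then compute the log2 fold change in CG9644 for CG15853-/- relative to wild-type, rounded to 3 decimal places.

2.159

CPM(wild-type rep1) = 48820 / 56.85 = 858.7511
CPM(wild-type rep2) = 7993 / 63.43 = 126.0129
CPM(CG15853-/- rep1) = 37024 / 11.87 = 3119.1238
CPM(CG15853-/- rep2) = 34595 / 27.05 = 1278.9279
mean CPM(wild-type) = 492.3820; mean CPM(CG15853-/-) = 2199.0259
Fold change = 2199.0259 / 492.3820 = 4.46610
log2(4.46610) = 2.1590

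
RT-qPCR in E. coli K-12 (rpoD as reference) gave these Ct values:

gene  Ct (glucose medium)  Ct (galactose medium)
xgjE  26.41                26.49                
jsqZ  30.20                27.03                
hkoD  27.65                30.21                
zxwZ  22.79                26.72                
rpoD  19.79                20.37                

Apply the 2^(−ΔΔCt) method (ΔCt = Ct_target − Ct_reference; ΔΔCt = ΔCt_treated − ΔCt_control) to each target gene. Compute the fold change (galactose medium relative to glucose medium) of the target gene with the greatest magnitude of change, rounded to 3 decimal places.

xgjE: ΔΔCt = (26.49−20.37) − (26.41−19.79) = 6.12 − 6.62 = -0.50; fold change = 2^0.50 = 1.414
jsqZ: ΔΔCt = (27.03−20.37) − (30.20−19.79) = 6.66 − 10.41 = -3.75; fold change = 2^3.75 = 13.454
hkoD: ΔΔCt = (30.21−20.37) − (27.65−19.79) = 9.84 − 7.86 = 1.98; fold change = 2^-1.98 = 0.253
zxwZ: ΔΔCt = (26.72−20.37) − (22.79−19.79) = 6.35 − 3.00 = 3.35; fold change = 2^-3.35 = 0.098
jsqZ has the largest |ΔΔCt| = 3.75.

13.454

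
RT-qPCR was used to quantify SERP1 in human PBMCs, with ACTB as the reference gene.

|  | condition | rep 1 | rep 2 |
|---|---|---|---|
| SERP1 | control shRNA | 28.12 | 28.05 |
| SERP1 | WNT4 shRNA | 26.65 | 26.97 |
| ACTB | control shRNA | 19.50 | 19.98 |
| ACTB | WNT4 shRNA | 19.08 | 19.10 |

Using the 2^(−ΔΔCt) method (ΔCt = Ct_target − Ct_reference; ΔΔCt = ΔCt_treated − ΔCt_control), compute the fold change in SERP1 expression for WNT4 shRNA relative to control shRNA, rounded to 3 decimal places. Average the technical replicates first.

Mean Ct: SERP1 control shRNA 28.085; SERP1 WNT4 shRNA 26.810; ACTB control shRNA 19.740; ACTB WNT4 shRNA 19.090
ΔCt(control shRNA) = 28.085 − 19.740 = 8.345
ΔCt(WNT4 shRNA) = 26.810 − 19.090 = 7.720
ΔΔCt = 7.720 − 8.345 = -0.625
Fold change = 2^(−(-0.625)) = 2^0.625 = 1.5422

1.542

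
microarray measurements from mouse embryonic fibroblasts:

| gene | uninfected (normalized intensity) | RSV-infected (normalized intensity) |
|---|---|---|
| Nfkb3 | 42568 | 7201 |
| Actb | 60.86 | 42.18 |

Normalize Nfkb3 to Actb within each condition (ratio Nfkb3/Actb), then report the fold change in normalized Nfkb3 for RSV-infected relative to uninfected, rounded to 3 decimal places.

Nfkb3/Actb (uninfected) = 42568 / 60.86 = 699.44
Nfkb3/Actb (RSV-infected) = 7201 / 42.18 = 170.72
Fold change = 170.72 / 699.44 = 0.2441

0.244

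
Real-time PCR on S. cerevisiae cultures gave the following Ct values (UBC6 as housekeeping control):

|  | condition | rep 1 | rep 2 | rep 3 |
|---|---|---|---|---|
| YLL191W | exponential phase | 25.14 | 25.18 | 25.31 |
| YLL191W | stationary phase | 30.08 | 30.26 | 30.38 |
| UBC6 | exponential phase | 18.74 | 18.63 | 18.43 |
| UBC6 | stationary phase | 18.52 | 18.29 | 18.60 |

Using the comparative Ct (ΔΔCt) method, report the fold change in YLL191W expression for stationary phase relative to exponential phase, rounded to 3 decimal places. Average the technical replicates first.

Mean Ct: YLL191W exponential phase 25.210; YLL191W stationary phase 30.240; UBC6 exponential phase 18.600; UBC6 stationary phase 18.470
ΔCt(exponential phase) = 25.210 − 18.600 = 6.610
ΔCt(stationary phase) = 30.240 − 18.470 = 11.770
ΔΔCt = 11.770 − 6.610 = 5.160
Fold change = 2^(−5.160) = 0.0280

0.028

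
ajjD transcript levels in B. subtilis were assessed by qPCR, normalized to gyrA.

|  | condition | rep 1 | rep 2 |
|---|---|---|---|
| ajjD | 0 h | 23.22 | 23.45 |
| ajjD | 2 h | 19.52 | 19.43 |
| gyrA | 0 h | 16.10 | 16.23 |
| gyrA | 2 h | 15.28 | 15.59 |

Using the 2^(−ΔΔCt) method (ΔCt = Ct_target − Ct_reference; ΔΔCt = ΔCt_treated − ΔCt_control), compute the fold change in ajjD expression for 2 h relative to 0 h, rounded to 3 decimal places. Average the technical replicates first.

8.754

Mean Ct: ajjD 0 h 23.335; ajjD 2 h 19.475; gyrA 0 h 16.165; gyrA 2 h 15.435
ΔCt(0 h) = 23.335 − 16.165 = 7.170
ΔCt(2 h) = 19.475 − 15.435 = 4.040
ΔΔCt = 4.040 − 7.170 = -3.130
Fold change = 2^(−(-3.130)) = 2^3.130 = 8.7543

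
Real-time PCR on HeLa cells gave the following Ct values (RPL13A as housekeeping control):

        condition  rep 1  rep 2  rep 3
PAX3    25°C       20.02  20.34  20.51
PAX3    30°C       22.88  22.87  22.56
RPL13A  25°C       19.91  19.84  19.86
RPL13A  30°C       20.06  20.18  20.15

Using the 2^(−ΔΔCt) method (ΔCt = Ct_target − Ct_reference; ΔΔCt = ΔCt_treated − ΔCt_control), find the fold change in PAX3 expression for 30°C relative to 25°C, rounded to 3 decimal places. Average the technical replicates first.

0.215

Mean Ct: PAX3 25°C 20.290; PAX3 30°C 22.770; RPL13A 25°C 19.870; RPL13A 30°C 20.130
ΔCt(25°C) = 20.290 − 19.870 = 0.420
ΔCt(30°C) = 22.770 − 20.130 = 2.640
ΔΔCt = 2.640 − 0.420 = 2.220
Fold change = 2^(−2.220) = 0.2146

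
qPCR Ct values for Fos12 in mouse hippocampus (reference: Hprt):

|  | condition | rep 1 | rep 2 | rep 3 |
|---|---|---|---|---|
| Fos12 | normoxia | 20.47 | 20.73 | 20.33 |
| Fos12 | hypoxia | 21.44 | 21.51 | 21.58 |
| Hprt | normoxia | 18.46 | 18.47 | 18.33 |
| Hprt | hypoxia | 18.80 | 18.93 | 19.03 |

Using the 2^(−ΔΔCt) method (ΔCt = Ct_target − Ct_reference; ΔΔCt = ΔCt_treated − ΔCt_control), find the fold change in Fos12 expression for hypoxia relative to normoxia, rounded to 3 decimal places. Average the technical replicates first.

Mean Ct: Fos12 normoxia 20.510; Fos12 hypoxia 21.510; Hprt normoxia 18.420; Hprt hypoxia 18.920
ΔCt(normoxia) = 20.510 − 18.420 = 2.090
ΔCt(hypoxia) = 21.510 − 18.920 = 2.590
ΔΔCt = 2.590 − 2.090 = 0.500
Fold change = 2^(−0.500) = 0.7071

0.707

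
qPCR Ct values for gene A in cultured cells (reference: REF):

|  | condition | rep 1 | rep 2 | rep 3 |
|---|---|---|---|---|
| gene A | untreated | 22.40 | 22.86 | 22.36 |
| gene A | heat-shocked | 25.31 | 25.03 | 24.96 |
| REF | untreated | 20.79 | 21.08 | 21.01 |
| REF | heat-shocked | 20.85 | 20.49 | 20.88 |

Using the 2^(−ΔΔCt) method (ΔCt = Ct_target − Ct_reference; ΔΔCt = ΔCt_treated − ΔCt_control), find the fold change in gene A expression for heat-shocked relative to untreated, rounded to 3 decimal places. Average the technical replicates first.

Mean Ct: gene A untreated 22.540; gene A heat-shocked 25.100; REF untreated 20.960; REF heat-shocked 20.740
ΔCt(untreated) = 22.540 − 20.960 = 1.580
ΔCt(heat-shocked) = 25.100 − 20.740 = 4.360
ΔΔCt = 4.360 − 1.580 = 2.780
Fold change = 2^(−2.780) = 0.1456

0.146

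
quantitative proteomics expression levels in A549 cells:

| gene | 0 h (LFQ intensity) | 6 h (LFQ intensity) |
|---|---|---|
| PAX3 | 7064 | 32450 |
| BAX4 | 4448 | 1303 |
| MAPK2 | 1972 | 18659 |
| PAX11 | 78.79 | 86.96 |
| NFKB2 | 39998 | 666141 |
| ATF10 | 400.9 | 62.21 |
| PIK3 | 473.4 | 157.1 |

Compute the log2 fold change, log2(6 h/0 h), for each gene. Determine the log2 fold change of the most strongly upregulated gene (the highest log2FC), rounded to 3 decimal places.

4.058

log2(32450/7064) = 2.200  (PAX3)
log2(1303/4448) = -1.771  (BAX4)
log2(18659/1972) = 3.242  (MAPK2)
log2(86.96/78.79) = 0.142  (PAX11)
log2(666141/39998) = 4.058  (NFKB2)
log2(62.21/400.9) = -2.688  (ATF10)
log2(157.1/473.4) = -1.591  (PIK3)
NFKB2 is most strongly upregulated.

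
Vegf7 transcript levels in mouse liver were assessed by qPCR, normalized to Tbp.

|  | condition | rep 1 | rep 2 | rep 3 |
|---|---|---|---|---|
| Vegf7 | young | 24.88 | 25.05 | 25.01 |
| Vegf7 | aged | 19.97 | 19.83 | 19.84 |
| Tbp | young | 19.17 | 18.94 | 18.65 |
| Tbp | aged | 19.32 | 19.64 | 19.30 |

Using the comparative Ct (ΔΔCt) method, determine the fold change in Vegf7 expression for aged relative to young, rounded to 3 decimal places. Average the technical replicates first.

Mean Ct: Vegf7 young 24.980; Vegf7 aged 19.880; Tbp young 18.920; Tbp aged 19.420
ΔCt(young) = 24.980 − 18.920 = 6.060
ΔCt(aged) = 19.880 − 19.420 = 0.460
ΔΔCt = 0.460 − 6.060 = -5.600
Fold change = 2^(−(-5.600)) = 2^5.600 = 48.5029

48.503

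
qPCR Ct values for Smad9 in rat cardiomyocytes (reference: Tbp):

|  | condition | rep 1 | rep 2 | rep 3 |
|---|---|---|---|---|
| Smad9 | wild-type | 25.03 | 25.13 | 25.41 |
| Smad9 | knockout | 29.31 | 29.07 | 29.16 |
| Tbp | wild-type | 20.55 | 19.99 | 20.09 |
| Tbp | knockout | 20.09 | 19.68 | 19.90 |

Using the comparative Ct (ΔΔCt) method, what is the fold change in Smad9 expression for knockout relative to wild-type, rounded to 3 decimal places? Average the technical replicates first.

0.050

Mean Ct: Smad9 wild-type 25.190; Smad9 knockout 29.180; Tbp wild-type 20.210; Tbp knockout 19.890
ΔCt(wild-type) = 25.190 − 20.210 = 4.980
ΔCt(knockout) = 29.180 − 19.890 = 9.290
ΔΔCt = 9.290 − 4.980 = 4.310
Fold change = 2^(−4.310) = 0.0504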